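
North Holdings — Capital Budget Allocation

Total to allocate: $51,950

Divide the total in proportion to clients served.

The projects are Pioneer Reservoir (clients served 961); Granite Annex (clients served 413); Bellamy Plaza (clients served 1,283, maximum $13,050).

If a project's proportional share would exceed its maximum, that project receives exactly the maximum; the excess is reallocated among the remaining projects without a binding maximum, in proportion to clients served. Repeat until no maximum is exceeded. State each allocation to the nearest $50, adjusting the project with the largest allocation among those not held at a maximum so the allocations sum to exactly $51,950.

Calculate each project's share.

Sum of clients served: 2,657.
Unconstrained shares: Pioneer Reservoir 18,789.59; Granite Annex 8,075.03; Bellamy Plaza 25,085.38.
Held at cap: Bellamy Plaza ($13,050); residual $38,900 reallocated over remaining clients served 1,374.
Shares after redistribution: Pioneer Reservoir 27,207.35 → $27,200; Granite Annex 11,692.65 → $11,700.

Pioneer Reservoir: $27,200 | Granite Annex: $11,700 | Bellamy Plaza: $13,050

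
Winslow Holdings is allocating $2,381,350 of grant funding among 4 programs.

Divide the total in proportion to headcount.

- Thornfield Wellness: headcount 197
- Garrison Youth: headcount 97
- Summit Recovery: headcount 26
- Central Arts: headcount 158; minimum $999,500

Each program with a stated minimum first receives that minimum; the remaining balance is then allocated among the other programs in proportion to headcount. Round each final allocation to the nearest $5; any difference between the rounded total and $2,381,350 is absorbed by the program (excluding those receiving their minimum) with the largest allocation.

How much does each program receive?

Minimums first: Central Arts $999,500. Remaining pool $1,381,850.
Remaining pool split over remaining headcount 320: Thornfield Wellness 850,701.41 → $850,700; Garrison Youth 418,873.28 → $418,875; Summit Recovery 112,275.31 → $112,275.

Thornfield Wellness: $850,700 · Garrison Youth: $418,875 · Summit Recovery: $112,275 · Central Arts: $999,500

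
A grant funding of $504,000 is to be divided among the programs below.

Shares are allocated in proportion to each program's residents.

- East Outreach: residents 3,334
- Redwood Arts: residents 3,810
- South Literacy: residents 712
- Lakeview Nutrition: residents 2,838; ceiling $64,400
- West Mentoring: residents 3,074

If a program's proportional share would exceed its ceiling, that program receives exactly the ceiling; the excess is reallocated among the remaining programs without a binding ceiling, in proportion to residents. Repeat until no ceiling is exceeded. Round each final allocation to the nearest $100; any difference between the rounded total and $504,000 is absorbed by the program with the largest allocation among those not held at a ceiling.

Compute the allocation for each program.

East Outreach: $134,100; Redwood Arts: $153,300; South Literacy: $28,600; Lakeview Nutrition: $64,400; West Mentoring: $123,600

Combined residents = 13,768.
Unconstrained shares: East Outreach 122,046.48; Redwood Arts 139,471.24; South Literacy 26,063.92; Lakeview Nutrition 103,889.60; West Mentoring 112,528.76.
Cap binds for Lakeview Nutrition ($64,400); residual $439,600 reallocated over remaining residents 10,930.
Remaining shares: East Outreach 134,092.08 → $134,100; Redwood Arts 153,236.60 → $153,200; South Literacy 28,636.34 → $28,600; West Mentoring 123,634.99 → $123,600.
Rounding difference +$100 applied to Redwood Arts → $153,300.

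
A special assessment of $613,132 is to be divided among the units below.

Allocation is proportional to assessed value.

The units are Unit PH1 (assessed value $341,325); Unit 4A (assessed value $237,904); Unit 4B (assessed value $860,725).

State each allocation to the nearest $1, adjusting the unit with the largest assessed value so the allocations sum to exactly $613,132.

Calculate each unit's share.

Sum of assessed value: 1,439,954.
Pro-rata amounts: Unit PH1 341,325/1,439,954 × $613,132 = 145,336.09; Unit 4A 237,904/1,439,954 × $613,132 = 101,299.45; Unit 4B 860,725/1,439,954 × $613,132 = 366,496.46.
Rounded to nearest $1: Unit PH1 $145,336; Unit 4A $101,299; Unit 4B $366,496. Sum = $613,131.
Difference $613,132 − $613,131 = +$1 applied to largest assessed value (Unit 4B): Unit 4B becomes $366,497.

Unit PH1: $145,336 | Unit 4A: $101,299 | Unit 4B: $366,497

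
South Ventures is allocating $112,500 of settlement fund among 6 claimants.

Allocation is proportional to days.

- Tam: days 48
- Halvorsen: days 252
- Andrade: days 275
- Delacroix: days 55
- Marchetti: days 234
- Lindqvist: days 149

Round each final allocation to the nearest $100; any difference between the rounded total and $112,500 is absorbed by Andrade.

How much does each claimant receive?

Tam: $5,300 · Halvorsen: $28,000 · Andrade: $30,600 · Delacroix: $6,100 · Marchetti: $26,000 · Lindqvist: $16,500

Sum of days: 1,013.
Raw shares: Tam 48/1,013 × $112,500 = 5,330.70; Halvorsen 252/1,013 × $112,500 = 27,986.18; Andrade 275/1,013 × $112,500 = 30,540.47; Delacroix 55/1,013 × $112,500 = 6,108.09; Marchetti 234/1,013 × $112,500 = 25,987.17; Lindqvist 149/1,013 × $112,500 = 16,547.38.
After rounding ($100): Tam $5,300; Halvorsen $28,000; Andrade $30,500; Delacroix $6,100; Marchetti $26,000; Lindqvist $16,500. Sum = $112,400.
Difference $112,500 − $112,400 = +$100 applied to Andrade: Andrade becomes $30,600.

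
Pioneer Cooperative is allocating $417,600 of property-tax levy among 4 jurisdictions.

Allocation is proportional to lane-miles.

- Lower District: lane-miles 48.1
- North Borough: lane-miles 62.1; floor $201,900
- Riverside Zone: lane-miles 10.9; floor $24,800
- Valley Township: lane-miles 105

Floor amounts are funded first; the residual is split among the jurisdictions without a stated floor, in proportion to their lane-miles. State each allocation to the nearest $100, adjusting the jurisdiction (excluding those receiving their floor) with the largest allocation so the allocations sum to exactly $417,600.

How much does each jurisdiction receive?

Guaranteed amounts: North Borough $201,900; Riverside Zone $24,800. Residual $190,900.
Residual split over remaining lane-miles 153.1: Lower District 59,975.77 → $60,000; Valley Township 130,924.23 → $130,900.

Lower District: $60,000 | North Borough: $201,900 | Riverside Zone: $24,800 | Valley Township: $130,900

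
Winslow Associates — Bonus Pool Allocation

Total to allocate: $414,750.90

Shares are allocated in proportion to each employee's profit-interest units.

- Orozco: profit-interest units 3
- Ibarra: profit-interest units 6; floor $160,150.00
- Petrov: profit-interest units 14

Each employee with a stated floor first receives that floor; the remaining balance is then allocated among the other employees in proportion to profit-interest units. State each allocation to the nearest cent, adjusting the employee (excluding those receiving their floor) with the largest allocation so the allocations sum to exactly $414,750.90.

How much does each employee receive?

Guaranteed amounts: Ibarra $160,150.00. Balance $254,600.90.
Balance split over remaining profit-interest units 17: Orozco 44,929.5706 → $44,929.57; Petrov 209,671.3294 → $209,671.33.

Orozco: $44,929.57 · Ibarra: $160,150.00 · Petrov: $209,671.33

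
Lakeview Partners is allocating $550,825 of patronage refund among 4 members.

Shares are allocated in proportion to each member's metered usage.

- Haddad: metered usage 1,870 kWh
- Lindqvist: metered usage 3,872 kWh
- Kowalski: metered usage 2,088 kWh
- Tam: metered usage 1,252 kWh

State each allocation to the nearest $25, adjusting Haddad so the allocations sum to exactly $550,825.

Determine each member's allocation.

Sum of metered usage: 9,082.
Raw shares: Haddad 1,870/9,082 × $550,825 = 113,415.85; Lindqvist 3,872/9,082 × $550,825 = 234,837.52; Kowalski 2,088/9,082 × $550,825 = 126,637.59; Tam 1,252/9,082 × $550,825 = 75,934.03.
At nearest $25: Haddad $113,425; Lindqvist $234,850; Kowalski $126,650; Tam $75,925. Sum = $550,850.
Difference $550,825 − $550,850 = −$25 applied to Haddad: Haddad becomes $113,400.

Haddad: $113,400; Lindqvist: $234,850; Kowalski: $126,650; Tam: $75,925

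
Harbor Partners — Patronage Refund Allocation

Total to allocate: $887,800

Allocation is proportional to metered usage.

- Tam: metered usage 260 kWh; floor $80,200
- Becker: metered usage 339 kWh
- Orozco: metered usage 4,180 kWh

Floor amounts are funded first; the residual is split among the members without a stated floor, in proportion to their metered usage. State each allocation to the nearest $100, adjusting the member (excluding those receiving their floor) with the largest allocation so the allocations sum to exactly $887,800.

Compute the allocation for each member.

Tam: $80,200 · Becker: $60,600 · Orozco: $747,000

Minimums first: Tam $80,200. Residual $807,600.
Residual split over remaining metered usage 4,519: Becker 60,583.40 → $60,600; Orozco 747,016.60 → $747,000.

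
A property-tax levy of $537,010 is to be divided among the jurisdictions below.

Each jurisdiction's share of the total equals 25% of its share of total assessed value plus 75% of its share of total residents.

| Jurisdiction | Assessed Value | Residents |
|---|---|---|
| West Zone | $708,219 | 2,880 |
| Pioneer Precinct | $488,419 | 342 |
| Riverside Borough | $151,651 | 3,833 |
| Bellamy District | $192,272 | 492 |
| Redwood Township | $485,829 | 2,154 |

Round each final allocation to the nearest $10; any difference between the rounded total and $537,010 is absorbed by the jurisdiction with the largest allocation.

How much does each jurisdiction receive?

Assessed value total 2,026,390; residents total 9,701.
Composite weights (25% assessed value + 75% residents): West Zone 0.3100; Pioneer Precinct 0.0867; Riverside Borough 0.3150; Bellamy District 0.0618; Redwood Township 0.2265.
Pro-rata amounts: West Zone 166,490.25; Pioneer Precinct 46,557.61; Riverside Borough 169,182.28; Bellamy District 33,164.83; Redwood Township 121,615.03.
Rounded to nearest $10: West Zone $166,490; Pioneer Precinct $46,560; Riverside Borough $169,180; Bellamy District $33,160; Redwood Township $121,620. Sum = $537,010.
Rounded total matches; no reconciliation needed.

West Zone: $166,490 · Pioneer Precinct: $46,560 · Riverside Borough: $169,180 · Bellamy District: $33,160 · Redwood Township: $121,620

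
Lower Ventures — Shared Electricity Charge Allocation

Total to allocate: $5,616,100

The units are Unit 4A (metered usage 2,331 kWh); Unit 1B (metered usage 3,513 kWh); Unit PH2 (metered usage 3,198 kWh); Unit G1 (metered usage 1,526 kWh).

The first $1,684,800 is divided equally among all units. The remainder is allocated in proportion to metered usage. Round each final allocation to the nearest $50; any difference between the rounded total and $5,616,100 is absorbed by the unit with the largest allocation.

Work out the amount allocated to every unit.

First tranche $1,684,800 split equally: $421,200 each.
Remainder $3,931,300 by metered usage (total 10,568): Unit 4A 867,132.88 → $867,150; Unit 1B 1,306,837.33 → $1,306,850; Unit PH2 1,189,657.21 → $1,189,650; Unit G1 567,672.58 → $567,650.
Totals: Unit 4A $421,200 + $867,150 = $1,288,350; Unit 1B $421,200 + $1,306,850 = $1,728,050; Unit PH2 $421,200 + $1,189,650 = $1,610,850; Unit G1 $421,200 + $567,650 = $988,850.

Unit 4A: $1,288,350 | Unit 1B: $1,728,050 | Unit PH2: $1,610,850 | Unit G1: $988,850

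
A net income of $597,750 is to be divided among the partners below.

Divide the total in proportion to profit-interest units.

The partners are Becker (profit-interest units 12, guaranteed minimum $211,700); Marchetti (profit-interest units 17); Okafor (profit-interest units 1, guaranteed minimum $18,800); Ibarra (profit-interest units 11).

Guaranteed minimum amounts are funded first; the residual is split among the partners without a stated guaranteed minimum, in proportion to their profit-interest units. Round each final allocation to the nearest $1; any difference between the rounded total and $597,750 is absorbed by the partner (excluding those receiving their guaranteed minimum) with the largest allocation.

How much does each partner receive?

Becker: $211,700 | Marchetti: $222,973 | Okafor: $18,800 | Ibarra: $144,277

Guaranteed amounts: Becker $211,700; Okafor $18,800. Remaining pool $367,250.
Remaining pool split over remaining profit-interest units 28: Marchetti 222,973.21 → $222,973; Ibarra 144,276.79 → $144,277.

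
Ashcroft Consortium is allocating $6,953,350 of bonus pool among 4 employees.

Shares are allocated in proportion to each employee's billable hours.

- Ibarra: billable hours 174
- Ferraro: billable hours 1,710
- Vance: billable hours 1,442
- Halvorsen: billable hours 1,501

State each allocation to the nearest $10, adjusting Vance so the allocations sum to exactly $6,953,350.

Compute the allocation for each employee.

Ibarra: $250,650 · Ferraro: $2,463,280 · Vance: $2,077,210 · Halvorsen: $2,162,210

Billable hours total: 4,827.
Raw shares: Ibarra 174/4,827 × $6,953,350 = 250,649.04; Ferraro 1,710/4,827 × $6,953,350 = 2,463,275.02; Vance 1,442/4,827 × $6,953,350 = 2,077,217.88; Halvorsen 1,501/4,827 × $6,953,350 = 2,162,208.07.
At nearest $10: Ibarra $250,650; Ferraro $2,463,280; Vance $2,077,220; Halvorsen $2,162,210. Sum = $6,953,360.
Difference $6,953,350 − $6,953,360 = −$10 applied to Vance: Vance becomes $2,077,210.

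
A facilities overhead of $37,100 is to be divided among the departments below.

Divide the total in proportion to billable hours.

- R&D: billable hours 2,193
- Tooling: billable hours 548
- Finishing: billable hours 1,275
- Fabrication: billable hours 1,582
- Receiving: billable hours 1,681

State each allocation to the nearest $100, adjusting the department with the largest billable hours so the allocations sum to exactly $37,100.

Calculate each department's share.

R&D: $11,100 · Tooling: $2,800 · Finishing: $6,500 · Fabrication: $8,100 · Receiving: $8,600

Billable hours total: 7,279.
Pro-rata amounts: R&D 2,193/7,279 × $37,100 = 11,177.40; Tooling 548/7,279 × $37,100 = 2,793.08; Finishing 1,275/7,279 × $37,100 = 6,498.49; Fabrication 1,582/7,279 × $37,100 = 8,063.22; Receiving 1,681/7,279 × $37,100 = 8,567.81.
After rounding ($100): R&D $11,200; Tooling $2,800; Finishing $6,500; Fabrication $8,100; Receiving $8,600. Sum = $37,200.
Difference $37,100 − $37,200 = −$100 applied to largest billable hours (R&D): R&D becomes $11,100.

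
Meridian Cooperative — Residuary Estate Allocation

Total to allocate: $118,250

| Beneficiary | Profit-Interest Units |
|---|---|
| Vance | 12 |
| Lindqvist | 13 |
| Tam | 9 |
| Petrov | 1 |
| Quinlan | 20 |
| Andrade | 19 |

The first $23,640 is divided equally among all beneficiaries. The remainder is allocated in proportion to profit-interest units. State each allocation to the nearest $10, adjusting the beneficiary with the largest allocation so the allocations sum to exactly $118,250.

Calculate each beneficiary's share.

Vance: $19,280; Lindqvist: $20,560; Tam: $15,450; Petrov: $5,220; Quinlan: $29,510; Andrade: $28,230

Equal tier: $23,640 ÷ 6 = $3,940 apiece.
Remainder $94,610 by profit-interest units (total 74): Vance 15,342.16 → $15,340; Lindqvist 16,620.68 → $16,620; Tam 11,506.62 → $11,510; Petrov 1,278.51 → $1,280; Quinlan 25,570.27 → $25,570; Andrade 24,291.76 → $24,290.
Totals: Vance $3,940 + $15,340 = $19,280; Lindqvist $3,940 + $16,620 = $20,560; Tam $3,940 + $11,510 = $15,450; Petrov $3,940 + $1,280 = $5,220; Quinlan $3,940 + $25,570 = $29,510; Andrade $3,940 + $24,290 = $28,230.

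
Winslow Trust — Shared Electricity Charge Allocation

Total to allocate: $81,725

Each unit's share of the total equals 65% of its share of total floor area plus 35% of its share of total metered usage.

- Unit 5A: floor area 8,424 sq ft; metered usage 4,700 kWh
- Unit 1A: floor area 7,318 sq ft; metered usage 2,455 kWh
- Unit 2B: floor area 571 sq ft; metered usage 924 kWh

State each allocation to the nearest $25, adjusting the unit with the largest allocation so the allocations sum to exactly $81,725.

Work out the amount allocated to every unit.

Unit 5A: $44,075 | Unit 1A: $32,525 | Unit 2B: $5,125

Totals — floor area 16,313, metered usage 8,079.
Blended shares (65% floor area + 35% metered usage): Unit 5A 0.5393; Unit 1A 0.3979; Unit 2B 0.0628.
Unrounded shares: Unit 5A 44,072.08; Unit 1A 32,522.10; Unit 2B 5,130.82.
Rounded to nearest $25: Unit 5A $44,075; Unit 1A $32,525; Unit 2B $5,125. Sum = $81,725.
Rounded total matches; no reconciliation needed.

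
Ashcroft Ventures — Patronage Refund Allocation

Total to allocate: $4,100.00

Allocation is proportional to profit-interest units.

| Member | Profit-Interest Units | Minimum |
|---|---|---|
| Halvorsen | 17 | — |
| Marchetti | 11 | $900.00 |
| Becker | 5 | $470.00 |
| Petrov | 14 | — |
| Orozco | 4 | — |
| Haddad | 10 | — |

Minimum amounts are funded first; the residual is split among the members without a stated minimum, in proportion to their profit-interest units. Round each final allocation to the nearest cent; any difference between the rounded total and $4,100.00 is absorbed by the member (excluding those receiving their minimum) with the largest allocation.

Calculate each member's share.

Halvorsen: $1,031.33 | Marchetti: $900.00 | Becker: $470.00 | Petrov: $849.33 | Orozco: $242.67 | Haddad: $606.67

Guaranteed amounts: Marchetti $900.00; Becker $470.00. Balance $2,730.00.
Balance split over remaining profit-interest units 45: Halvorsen 1,031.3333 → $1,031.33; Petrov 849.3333 → $849.33; Orozco 242.6667 → $242.67; Haddad 606.6667 → $606.67.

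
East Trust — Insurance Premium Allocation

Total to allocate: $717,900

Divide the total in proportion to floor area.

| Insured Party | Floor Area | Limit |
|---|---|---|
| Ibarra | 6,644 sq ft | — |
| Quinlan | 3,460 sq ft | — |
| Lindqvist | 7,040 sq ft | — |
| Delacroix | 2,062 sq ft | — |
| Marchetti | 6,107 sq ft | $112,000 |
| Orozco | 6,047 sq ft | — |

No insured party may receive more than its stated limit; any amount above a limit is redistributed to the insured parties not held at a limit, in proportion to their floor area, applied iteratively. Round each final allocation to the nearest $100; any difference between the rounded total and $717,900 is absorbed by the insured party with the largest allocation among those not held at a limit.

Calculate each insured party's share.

Ibarra: $159,400; Quinlan: $83,000; Lindqvist: $168,900; Delacroix: $49,500; Marchetti: $112,000; Orozco: $145,100

Total floor area = 31,360.
Pro-rata shares before constraints: Ibarra 152,095.91; Quinlan 79,207.08; Lindqvist 161,161.22; Delacroix 47,203.76; Marchetti 139,802.78; Orozco 138,429.25.
Capped: Marchetti ($112,000); balance $605,900 reallocated over remaining floor area 25,253.
Shares after redistribution: Ibarra 159,410.75 → $159,400; Quinlan 83,016.43 → $83,000; Lindqvist 168,912.05 → $168,900; Delacroix 49,473.96 → $49,500; Orozco 145,086.81 → $145,100.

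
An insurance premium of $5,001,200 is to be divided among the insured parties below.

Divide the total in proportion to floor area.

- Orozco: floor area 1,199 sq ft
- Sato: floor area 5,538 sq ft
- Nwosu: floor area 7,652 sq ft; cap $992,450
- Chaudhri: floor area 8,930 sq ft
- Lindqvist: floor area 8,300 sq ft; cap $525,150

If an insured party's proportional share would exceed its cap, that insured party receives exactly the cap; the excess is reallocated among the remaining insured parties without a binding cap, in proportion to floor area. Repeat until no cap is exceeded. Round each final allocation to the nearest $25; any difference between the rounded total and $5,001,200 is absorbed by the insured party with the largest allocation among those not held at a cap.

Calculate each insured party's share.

Orozco: $266,600 · Sato: $1,231,400 · Nwosu: $992,450 · Chaudhri: $1,985,600 · Lindqvist: $525,150

Total floor area = 31,619.
Pro-rata shares before constraints: Orozco 189,646.69; Sato 875,949.45; Nwosu 1,210,322.35; Chaudhri 1,412,464.53; Lindqvist 1,312,816.98.
Cap binds for Nwosu ($992,450), Lindqvist ($525,150); remaining pool $3,483,600 reallocated over remaining floor area 15,667.
Remaining shares: Orozco 266,600.91 → $266,600; Sato 1,231,389.34 → $1,231,400; Chaudhri 1,985,609.75 → $1,985,600.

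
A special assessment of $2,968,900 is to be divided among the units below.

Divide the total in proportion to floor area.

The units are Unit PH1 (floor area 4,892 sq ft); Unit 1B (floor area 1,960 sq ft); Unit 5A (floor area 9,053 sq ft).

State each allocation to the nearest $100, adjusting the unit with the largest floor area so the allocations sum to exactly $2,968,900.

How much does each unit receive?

Unit PH1: $913,200 · Unit 1B: $365,900 · Unit 5A: $1,689,800

Floor area total: 15,905.
Proportional shares: Unit PH1 4,892/15,905 × $2,968,900 = 913,163.08; Unit 1B 1,960/15,905 × $2,968,900 = 365,862.56; Unit 5A 9,053/15,905 × $2,968,900 = 1,689,874.36.
At nearest $100: Unit PH1 $913,200; Unit 1B $365,900; Unit 5A $1,689,900. Sum = $2,969,000.
Difference $2,968,900 − $2,969,000 = −$100 applied to largest floor area (Unit 5A): Unit 5A becomes $1,689,800.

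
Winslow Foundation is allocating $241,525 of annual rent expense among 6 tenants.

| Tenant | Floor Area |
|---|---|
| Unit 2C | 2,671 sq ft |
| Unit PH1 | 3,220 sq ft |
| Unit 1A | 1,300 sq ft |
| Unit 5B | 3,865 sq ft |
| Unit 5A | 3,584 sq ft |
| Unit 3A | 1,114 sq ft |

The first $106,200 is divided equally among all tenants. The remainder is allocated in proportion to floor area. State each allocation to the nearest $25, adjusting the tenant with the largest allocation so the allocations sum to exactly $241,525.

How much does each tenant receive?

Unit 2C: $40,650; Unit PH1: $45,350; Unit 1A: $28,875; Unit 5B: $50,900; Unit 5A: $48,475; Unit 3A: $27,275

First tranche $106,200 split equally: $17,700 each.
Remainder $135,325 by floor area (total 15,754): Unit 2C 22,943.57 → $22,950; Unit PH1 27,659.42 → $27,650; Unit 1A 11,166.85 → $11,175; Unit 5B 33,199.89 → $33,200; Unit 5A 30,786.14 → $30,775; Unit 3A 9,569.13 → $9,575.
Totals: Unit 2C $17,700 + $22,950 = $40,650; Unit PH1 $17,700 + $27,650 = $45,350; Unit 1A $17,700 + $11,175 = $28,875; Unit 5B $17,700 + $33,200 = $50,900; Unit 5A $17,700 + $30,775 = $48,475; Unit 3A $17,700 + $9,575 = $27,275.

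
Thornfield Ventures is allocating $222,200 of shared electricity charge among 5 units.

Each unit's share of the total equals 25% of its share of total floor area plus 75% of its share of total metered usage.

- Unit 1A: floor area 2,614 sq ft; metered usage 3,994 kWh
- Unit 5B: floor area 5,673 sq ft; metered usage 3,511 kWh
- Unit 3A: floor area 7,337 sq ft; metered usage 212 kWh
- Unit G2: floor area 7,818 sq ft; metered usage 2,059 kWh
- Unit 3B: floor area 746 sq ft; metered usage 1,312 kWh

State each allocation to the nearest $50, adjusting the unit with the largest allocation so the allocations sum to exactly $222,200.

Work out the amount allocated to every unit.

Floor area total 24,188; metered usage total 11,088.
Composite weights (25% floor area + 75% metered usage): Unit 1A 0.2972; Unit 5B 0.2961; Unit 3A 0.0902; Unit G2 0.2201; Unit 3B 0.0965.
Proportional shares: Unit 1A 66,032.16; Unit 5B 65,798.07; Unit 3A 20,036.41; Unit G2 48,901.05; Unit 3B 21,432.31.
Rounded to nearest $50: Unit 1A $66,050; Unit 5B $65,800; Unit 3A $20,050; Unit G2 $48,900; Unit 3B $21,450. Sum = $222,250.
Difference $222,200 − $222,250 = −$50 applied to largest allocation (Unit 1A): Unit 1A becomes $66,000.

Unit 1A: $66,000 · Unit 5B: $65,800 · Unit 3A: $20,050 · Unit G2: $48,900 · Unit 3B: $21,450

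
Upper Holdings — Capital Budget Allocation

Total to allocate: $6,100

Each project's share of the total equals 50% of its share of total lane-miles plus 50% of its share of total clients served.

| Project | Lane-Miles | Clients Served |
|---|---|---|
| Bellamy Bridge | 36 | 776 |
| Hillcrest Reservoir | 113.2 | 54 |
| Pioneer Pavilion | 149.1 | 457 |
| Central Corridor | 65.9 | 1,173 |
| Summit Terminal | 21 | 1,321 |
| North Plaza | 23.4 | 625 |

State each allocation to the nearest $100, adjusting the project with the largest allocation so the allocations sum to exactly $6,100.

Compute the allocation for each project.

Bellamy Bridge: $800; Hillcrest Reservoir: $900; Pioneer Pavilion: $1,400; Central Corridor: $1,300; Summit Terminal: $1,100; North Plaza: $600

Totals — lane-miles 408.6, clients served 4,406.
Composite weights (50% lane-miles + 50% clients served): Bellamy Bridge 0.1321; Hillcrest Reservoir 0.1446; Pioneer Pavilion 0.2343; Central Corridor 0.2138; Summit Terminal 0.1756; North Plaza 0.0996.
Pro-rata amounts: Bellamy Bridge 805.90; Hillcrest Reservoir 882.36; Pioneer Pavilion 1,429.31; Central Corridor 1,303.91; Summit Terminal 1,071.20; North Plaza 607.32.
After rounding ($100): Bellamy Bridge $800; Hillcrest Reservoir $900; Pioneer Pavilion $1,400; Central Corridor $1,300; Summit Terminal $1,100; North Plaza $600. Sum = $6,100.
Rounded total matches; no reconciliation needed.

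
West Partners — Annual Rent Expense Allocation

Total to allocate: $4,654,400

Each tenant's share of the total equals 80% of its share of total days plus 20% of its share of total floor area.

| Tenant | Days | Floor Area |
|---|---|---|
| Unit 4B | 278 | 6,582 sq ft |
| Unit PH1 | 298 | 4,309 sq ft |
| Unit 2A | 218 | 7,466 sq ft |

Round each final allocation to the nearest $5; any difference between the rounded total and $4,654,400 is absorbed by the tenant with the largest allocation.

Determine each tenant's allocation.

Unit 4B: $1,637,475; Unit PH1: $1,616,000; Unit 2A: $1,400,925

Totals — days 794, floor area 18,357.
Blended shares (80% days + 20% floor area): Unit 4B 0.3518; Unit PH1 0.3472; Unit 2A 0.3010.
Pro-rata amounts: Unit 4B 1,637,472.93; Unit PH1 1,616,000.97; Unit 2A 1,400,926.10.
Rounded to nearest $5: Unit 4B $1,637,475; Unit PH1 $1,616,000; Unit 2A $1,400,925. Sum = $4,654,400.
No rounding difference to absorb.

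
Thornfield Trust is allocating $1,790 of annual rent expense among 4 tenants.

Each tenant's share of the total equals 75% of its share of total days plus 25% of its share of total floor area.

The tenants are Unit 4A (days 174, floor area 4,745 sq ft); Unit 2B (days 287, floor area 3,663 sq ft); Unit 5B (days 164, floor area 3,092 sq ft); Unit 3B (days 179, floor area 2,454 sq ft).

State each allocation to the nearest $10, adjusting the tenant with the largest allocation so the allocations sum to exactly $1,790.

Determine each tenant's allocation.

Unit 4A: $440; Unit 2B: $600; Unit 5B: $370; Unit 3B: $380

Days total 804; floor area total 13,954.
Composite weights (75% days + 25% floor area): Unit 4A 0.2473; Unit 2B 0.3334; Unit 5B 0.2084; Unit 3B 0.2109.
Proportional shares: Unit 4A 442.71; Unit 2B 596.70; Unit 5B 373.00; Unit 3B 377.59.
Rounded to nearest $10: Unit 4A $440; Unit 2B $600; Unit 5B $370; Unit 3B $380. Sum = $1,790.
Sum already equals the total — no adjustment.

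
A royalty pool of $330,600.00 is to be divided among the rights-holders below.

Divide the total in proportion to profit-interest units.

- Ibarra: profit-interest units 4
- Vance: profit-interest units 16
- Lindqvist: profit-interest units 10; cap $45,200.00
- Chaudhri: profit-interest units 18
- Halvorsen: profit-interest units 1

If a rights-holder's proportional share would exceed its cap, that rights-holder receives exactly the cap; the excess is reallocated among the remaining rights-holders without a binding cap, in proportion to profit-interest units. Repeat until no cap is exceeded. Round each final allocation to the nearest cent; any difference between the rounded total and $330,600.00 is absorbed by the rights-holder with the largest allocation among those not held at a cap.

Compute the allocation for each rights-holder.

Total profit-interest units = 49.
Pro-rata shares before constraints: Ibarra 26,987.7551; Vance 107,951.0204; Lindqvist 67,469.3878; Chaudhri 121,444.8980; Halvorsen 6,746.9388.
Capped: Lindqvist ($45,200.00); remaining pool $285,400.00 reallocated over remaining profit-interest units 39.
Shares after redistribution: Ibarra 29,271.7949 → $29,271.79; Vance 117,087.1795 → $117,087.18; Chaudhri 131,723.0769 → $131,723.08; Halvorsen 7,317.9487 → $7,317.95.

Ibarra: $29,271.79 · Vance: $117,087.18 · Lindqvist: $45,200.00 · Chaudhri: $131,723.08 · Halvorsen: $7,317.95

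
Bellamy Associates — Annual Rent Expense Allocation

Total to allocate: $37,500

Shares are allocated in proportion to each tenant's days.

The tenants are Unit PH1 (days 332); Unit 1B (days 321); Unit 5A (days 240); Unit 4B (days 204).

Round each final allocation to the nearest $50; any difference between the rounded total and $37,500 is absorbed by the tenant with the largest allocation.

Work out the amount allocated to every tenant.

Sum of days: 1,097.
Pro-rata amounts: Unit PH1 332/1,097 × $37,500 = 11,349.13; Unit 1B 321/1,097 × $37,500 = 10,973.11; Unit 5A 240/1,097 × $37,500 = 8,204.19; Unit 4B 204/1,097 × $37,500 = 6,973.56.
Rounded to nearest $50: Unit PH1 $11,350; Unit 1B $10,950; Unit 5A $8,200; Unit 4B $6,950. Sum = $37,450.
Difference $37,500 − $37,450 = +$50 applied to largest allocation (Unit PH1): Unit PH1 becomes $11,400.

Unit PH1: $11,400; Unit 1B: $10,950; Unit 5A: $8,200; Unit 4B: $6,950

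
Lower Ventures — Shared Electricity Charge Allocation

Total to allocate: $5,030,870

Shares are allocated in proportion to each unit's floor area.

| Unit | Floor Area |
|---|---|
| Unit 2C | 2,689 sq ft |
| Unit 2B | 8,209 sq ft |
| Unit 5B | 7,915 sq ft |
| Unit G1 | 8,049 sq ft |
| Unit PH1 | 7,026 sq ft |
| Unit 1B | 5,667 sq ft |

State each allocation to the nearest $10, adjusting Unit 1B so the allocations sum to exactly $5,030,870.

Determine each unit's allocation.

Unit 2C: $342,010; Unit 2B: $1,044,080; Unit 5B: $1,006,680; Unit G1: $1,023,730; Unit PH1: $893,610; Unit 1B: $720,760

Sum of floor area: 39,555.
Raw shares: Unit 2C 2,689/39,555 × $5,030,870 = 342,005.04; Unit 2B 8,209/39,555 × $5,030,870 = 1,044,075.64; Unit 5B 7,915/39,555 × $5,030,870 = 1,006,682.75; Unit G1 8,049/39,555 × $5,030,870 = 1,023,725.76; Unit PH1 7,026/39,555 × $5,030,870 = 893,613.77; Unit 1B 5,667/39,555 × $5,030,870 = 720,767.04.
After rounding ($10): Unit 2C $342,010; Unit 2B $1,044,080; Unit 5B $1,006,680; Unit G1 $1,023,730; Unit PH1 $893,610; Unit 1B $720,770. Sum = $5,030,880.
Difference $5,030,870 − $5,030,880 = −$10 applied to Unit 1B: Unit 1B becomes $720,760.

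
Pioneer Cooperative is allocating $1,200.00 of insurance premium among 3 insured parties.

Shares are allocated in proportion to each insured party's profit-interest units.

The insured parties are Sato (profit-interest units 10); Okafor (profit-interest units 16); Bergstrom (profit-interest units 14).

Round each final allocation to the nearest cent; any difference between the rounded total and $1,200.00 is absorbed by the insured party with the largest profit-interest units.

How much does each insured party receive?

Total profit-interest units = 10 + 16 + 14 = 40.
Proportional shares: Sato 300.0000; Okafor 480.0000; Bergstrom 420.0000.
At nearest cent: Sato $300.00; Okafor $480.00; Bergstrom $420.00. Sum = $1,200.00.
Rounded total matches; no reconciliation needed.

Sato: $300.00 · Okafor: $480.00 · Bergstrom: $420.00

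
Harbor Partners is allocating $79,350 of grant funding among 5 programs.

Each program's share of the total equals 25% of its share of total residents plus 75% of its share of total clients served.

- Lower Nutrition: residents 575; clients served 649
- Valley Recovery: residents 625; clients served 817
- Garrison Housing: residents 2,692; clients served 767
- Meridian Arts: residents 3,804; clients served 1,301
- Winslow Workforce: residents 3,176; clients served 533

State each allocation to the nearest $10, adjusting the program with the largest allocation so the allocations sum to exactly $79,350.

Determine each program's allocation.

Totals — residents 10,872, clients served 4,067.
Blended shares (25% residents + 75% clients served): Lower Nutrition 0.1329; Valley Recovery 0.1650; Garrison Housing 0.2033; Meridian Arts 0.3274; Winslow Workforce 0.1713.
Pro-rata amounts: Lower Nutrition 10,546.00; Valley Recovery 13,095.58; Garrison Housing 16,135.46; Meridian Arts 25,978.50; Winslow Workforce 13,594.46.
After rounding ($10): Lower Nutrition $10,550; Valley Recovery $13,100; Garrison Housing $16,140; Meridian Arts $25,980; Winslow Workforce $13,590. Sum = $79,360.
Difference $79,350 − $79,360 = −$10 applied to largest allocation (Meridian Arts): Meridian Arts becomes $25,970.

Lower Nutrition: $10,550 · Valley Recovery: $13,100 · Garrison Housing: $16,140 · Meridian Arts: $25,970 · Winslow Workforce: $13,590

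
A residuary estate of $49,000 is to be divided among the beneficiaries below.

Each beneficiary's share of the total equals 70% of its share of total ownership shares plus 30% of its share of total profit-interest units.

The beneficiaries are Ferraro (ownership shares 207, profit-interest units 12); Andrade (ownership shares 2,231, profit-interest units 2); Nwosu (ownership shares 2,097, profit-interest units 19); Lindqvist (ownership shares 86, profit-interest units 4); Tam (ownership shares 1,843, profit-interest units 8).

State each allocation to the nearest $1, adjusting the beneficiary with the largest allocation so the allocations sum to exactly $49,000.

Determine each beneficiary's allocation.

Totals — ownership shares 6,464, profit-interest units 45.
Blended shares (70% ownership shares + 30% profit-interest units): Ferraro 0.1024; Andrade 0.2549; Nwosu 0.3538; Lindqvist 0.0360; Tam 0.2529.
Raw shares: Ferraro 5,018.41; Andrade 12,491.72; Nwosu 17,334.00; Lindqvist 1,763.01; Tam 12,392.87.
Rounded to nearest $1: Ferraro $5,018; Andrade $12,492; Nwosu $17,334; Lindqvist $1,763; Tam $12,393. Sum = $49,000.
No rounding difference to absorb.

Ferraro: $5,018 · Andrade: $12,492 · Nwosu: $17,334 · Lindqvist: $1,763 · Tam: $12,393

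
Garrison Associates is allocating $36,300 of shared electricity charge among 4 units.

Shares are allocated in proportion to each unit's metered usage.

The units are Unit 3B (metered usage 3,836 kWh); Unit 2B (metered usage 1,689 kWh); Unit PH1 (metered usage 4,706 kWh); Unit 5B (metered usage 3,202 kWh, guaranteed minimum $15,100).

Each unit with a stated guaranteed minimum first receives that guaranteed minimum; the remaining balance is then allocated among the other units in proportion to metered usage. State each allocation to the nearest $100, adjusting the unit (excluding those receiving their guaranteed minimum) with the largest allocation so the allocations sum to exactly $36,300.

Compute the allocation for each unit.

Guaranteed amounts: Unit 5B $15,100. Residual $21,200.
Residual split over remaining metered usage 10,231: Unit 3B 7,948.70 → $7,900; Unit 2B 3,499.83 → $3,500; Unit PH1 9,751.46 → $9,800.

Unit 3B: $7,900 | Unit 2B: $3,500 | Unit PH1: $9,800 | Unit 5B: $15,100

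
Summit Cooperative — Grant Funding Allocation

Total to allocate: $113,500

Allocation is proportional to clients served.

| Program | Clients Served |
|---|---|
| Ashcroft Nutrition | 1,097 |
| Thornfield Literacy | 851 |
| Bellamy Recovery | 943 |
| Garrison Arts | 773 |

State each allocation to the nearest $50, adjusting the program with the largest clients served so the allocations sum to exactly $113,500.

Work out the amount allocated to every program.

Ashcroft Nutrition: $34,000; Thornfield Literacy: $26,350; Bellamy Recovery: $29,200; Garrison Arts: $23,950

Total clients served = 1,097 + 851 + 943 + 773 = 3,664.
Raw shares: Ashcroft Nutrition 33,981.85; Thornfield Literacy 26,361.49; Bellamy Recovery 29,211.38; Garrison Arts 23,945.28.
Rounded to nearest $50: Ashcroft Nutrition $34,000; Thornfield Literacy $26,350; Bellamy Recovery $29,200; Garrison Arts $23,950. Sum = $113,500.
Rounded total matches; no reconciliation needed.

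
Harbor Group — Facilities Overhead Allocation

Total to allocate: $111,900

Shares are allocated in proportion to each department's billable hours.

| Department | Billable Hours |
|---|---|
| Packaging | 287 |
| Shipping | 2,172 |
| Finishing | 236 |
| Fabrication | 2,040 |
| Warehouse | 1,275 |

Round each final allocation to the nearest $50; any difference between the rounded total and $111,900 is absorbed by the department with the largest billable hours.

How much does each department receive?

Packaging: $5,350; Shipping: $40,400; Finishing: $4,400; Fabrication: $38,000; Warehouse: $23,750

Combined billable hours = 6,010.
Proportional shares: Packaging 287/6,010 × $111,900 = 5,343.64; Shipping 2,172/6,010 × $111,900 = 40,440.40; Finishing 236/6,010 × $111,900 = 4,394.08; Fabrication 2,040/6,010 × $111,900 = 37,982.70; Warehouse 1,275/6,010 × $111,900 = 23,739.18.
Rounded to nearest $50: Packaging $5,350; Shipping $40,450; Finishing $4,400; Fabrication $38,000; Warehouse $23,750. Sum = $111,950.
Difference $111,900 − $111,950 = −$50 applied to largest billable hours (Shipping): Shipping becomes $40,400.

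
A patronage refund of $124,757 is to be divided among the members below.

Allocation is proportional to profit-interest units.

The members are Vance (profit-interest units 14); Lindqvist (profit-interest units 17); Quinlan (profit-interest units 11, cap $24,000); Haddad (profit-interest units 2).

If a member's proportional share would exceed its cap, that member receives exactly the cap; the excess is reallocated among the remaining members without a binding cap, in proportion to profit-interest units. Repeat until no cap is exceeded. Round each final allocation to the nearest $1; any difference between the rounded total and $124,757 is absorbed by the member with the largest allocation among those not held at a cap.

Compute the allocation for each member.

Vance: $42,745; Lindqvist: $51,906; Quinlan: $24,000; Haddad: $6,106

Total profit-interest units = 44.
Proportional shares (ignoring caps): Vance 39,695.41; Lindqvist 48,201.57; Quinlan 31,189.25; Haddad 5,670.77.
Cap binds for Quinlan ($24,000); remaining pool $100,757 reallocated over remaining profit-interest units 33.
Remaining shares: Vance 42,745.39 → $42,745; Lindqvist 51,905.12 → $51,905; Haddad 6,106.48 → $6,106.
Rounding difference +$1 applied to Lindqvist → $51,906.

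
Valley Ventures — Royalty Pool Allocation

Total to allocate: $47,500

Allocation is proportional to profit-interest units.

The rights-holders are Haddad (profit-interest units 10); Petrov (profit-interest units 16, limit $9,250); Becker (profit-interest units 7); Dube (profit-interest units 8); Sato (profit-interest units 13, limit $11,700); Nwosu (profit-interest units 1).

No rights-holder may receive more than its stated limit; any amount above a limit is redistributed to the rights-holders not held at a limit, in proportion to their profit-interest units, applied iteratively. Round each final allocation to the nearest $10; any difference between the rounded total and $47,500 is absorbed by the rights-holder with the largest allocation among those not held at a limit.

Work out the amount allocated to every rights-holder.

Sum of profit-interest units: 55.
Pro-rata shares before constraints: Haddad 8,636.36; Petrov 13,818.18; Becker 6,045.45; Dube 6,909.09; Sato 11,227.27; Nwosu 863.64.
Cap binds for Petrov ($9,250); residual $38,250 reallocated over remaining profit-interest units 39.
Cap binds for Sato ($11,700); residual $26,550 reallocated over remaining profit-interest units 26.
Remaining shares: Haddad 10,211.54 → $10,210; Becker 7,148.08 → $7,150; Dube 8,169.23 → $8,170; Nwosu 1,021.15 → $1,020.

Haddad: $10,210 | Petrov: $9,250 | Becker: $7,150 | Dube: $8,170 | Sato: $11,700 | Nwosu: $1,020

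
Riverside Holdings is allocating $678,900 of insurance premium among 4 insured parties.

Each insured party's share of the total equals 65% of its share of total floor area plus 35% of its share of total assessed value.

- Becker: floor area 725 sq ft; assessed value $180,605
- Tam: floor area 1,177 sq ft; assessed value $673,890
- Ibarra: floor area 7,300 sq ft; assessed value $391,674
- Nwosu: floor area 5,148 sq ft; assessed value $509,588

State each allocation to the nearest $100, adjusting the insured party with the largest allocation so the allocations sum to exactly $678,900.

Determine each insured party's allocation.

Floor area total 14,350; assessed value total 1,755,757.
Blended shares (65% floor area + 35% assessed value): Becker 0.0688; Tam 0.1876; Ibarra 0.4087; Nwosu 0.3348.
Raw shares: Becker 46,737.03; Tam 127,395.36; Ibarra 277,493.56; Nwosu 227,274.06.
Rounded to nearest $100: Becker $46,700; Tam $127,400; Ibarra $277,500; Nwosu $227,300. Sum = $678,900.
Sum already equals the total — no adjustment.

Becker: $46,700 | Tam: $127,400 | Ibarra: $277,500 | Nwosu: $227,300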